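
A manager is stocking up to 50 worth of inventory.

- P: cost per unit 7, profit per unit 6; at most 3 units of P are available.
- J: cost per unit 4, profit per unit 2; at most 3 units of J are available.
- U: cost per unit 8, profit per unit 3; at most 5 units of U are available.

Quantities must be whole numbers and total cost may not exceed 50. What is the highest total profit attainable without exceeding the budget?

30

This is a bounded integer knapsack.
3×P, 3×J, and 2×U: cost 49 ≤ 50, profit 3·6 + 3·2 + 2·3 = 30.
3×P, 1×J, and 3×U: cost 49 ≤ 50, profit 3·6 + 1·2 + 3·3 = 29.
Best is 30.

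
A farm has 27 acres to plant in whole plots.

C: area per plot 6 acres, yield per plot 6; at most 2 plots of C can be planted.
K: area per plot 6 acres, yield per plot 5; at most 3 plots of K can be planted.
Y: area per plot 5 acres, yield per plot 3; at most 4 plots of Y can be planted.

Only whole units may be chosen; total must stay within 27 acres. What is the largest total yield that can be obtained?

22

This is a bounded integer knapsack.
C has the best ratio (6/6); taking only C gives at most 2×6 = 12 (stopped by the supply cap of 2).
Mixing does better — 2×C and 2×K: area 24 ≤ 27, yield 2·6 + 2·5 = 22.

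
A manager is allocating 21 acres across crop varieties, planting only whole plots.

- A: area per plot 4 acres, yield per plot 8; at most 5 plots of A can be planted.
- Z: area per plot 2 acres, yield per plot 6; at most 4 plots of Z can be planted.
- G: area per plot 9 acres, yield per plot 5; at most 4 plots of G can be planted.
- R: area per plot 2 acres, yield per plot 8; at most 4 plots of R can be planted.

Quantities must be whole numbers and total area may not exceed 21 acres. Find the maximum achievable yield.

64

This is a bounded integer knapsack.
R has the best ratio (8/2); taking only R gives at most 4×8 = 32 (stopped by the supply cap of 4).
Mixing does better — 1×A, 4×Z, and 4×R: area 20 ≤ 21, yield 1·8 + 4·6 + 4·8 = 64.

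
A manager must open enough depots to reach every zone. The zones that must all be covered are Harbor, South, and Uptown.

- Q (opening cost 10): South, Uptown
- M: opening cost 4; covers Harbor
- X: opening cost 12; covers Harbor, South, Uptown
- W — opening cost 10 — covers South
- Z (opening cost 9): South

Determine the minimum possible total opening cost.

12

The greedy cost-per-new-zone heuristic would pick M and Q for 14, but a cheaper cover exists.
X alone covers Harbor, South, Uptown — every zone.
Total opening cost: 12.
No cover costs less than 12.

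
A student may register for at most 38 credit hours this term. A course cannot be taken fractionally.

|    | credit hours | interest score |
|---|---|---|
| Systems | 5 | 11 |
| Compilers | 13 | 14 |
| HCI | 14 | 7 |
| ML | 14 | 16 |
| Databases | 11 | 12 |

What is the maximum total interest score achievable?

42

Allowing fractional choices, the relaxed optimum would be about 47.6, but courses are indivisible.
Systems + ML + Databases: credit hours 5 + 14 + 11 = 30 ≤ 38, interest score 11 + 16 + 12 = 39.
Systems + Compilers + ML: credit hours 5 + 13 + 14 = 32 ≤ 38, interest score 11 + 14 + 16 = 41.
Compilers + ML + Databases: credit hours 13 + 14 + 11 = 38 ≤ 38, interest score 14 + 16 + 12 = 42.
Best is Compilers, ML, and Databases with total interest score 42.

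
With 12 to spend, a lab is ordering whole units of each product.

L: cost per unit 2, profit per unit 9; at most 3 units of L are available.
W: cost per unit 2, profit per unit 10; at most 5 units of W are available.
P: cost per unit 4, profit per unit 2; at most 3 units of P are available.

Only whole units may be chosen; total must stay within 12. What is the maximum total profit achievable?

59

2×L and 4×W: cost 12 ≤ 12, profit 2·9 + 4·10 = 58.
1×L and 5×W: cost 12 ≤ 12, profit 1·9 + 5·10 = 59.
Best is 59.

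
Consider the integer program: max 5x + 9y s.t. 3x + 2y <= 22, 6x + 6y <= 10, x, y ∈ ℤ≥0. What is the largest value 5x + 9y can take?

9

(x,y)=(0,1) is feasible, giving 9.
(x,y)=(1,0) is feasible, giving 5.
No feasible integer point exceeds 9.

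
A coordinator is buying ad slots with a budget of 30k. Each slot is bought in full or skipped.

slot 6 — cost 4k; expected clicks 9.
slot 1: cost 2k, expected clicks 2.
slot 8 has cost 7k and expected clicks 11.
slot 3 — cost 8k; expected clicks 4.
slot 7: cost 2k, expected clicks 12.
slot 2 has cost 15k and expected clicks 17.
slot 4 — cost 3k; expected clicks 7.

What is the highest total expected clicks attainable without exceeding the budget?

slot 6 + slot 8 + slot 7 + slot 2: cost 4 + 7 + 2 + 15 = 28 ≤ 30, expected clicks 9 + 11 + 12 + 17 = 49.
slot 6 + slot 1 + slot 8 + slot 7 + slot 2: cost 4 + 2 + 7 + 2 + 15 = 30 ≤ 30, expected clicks 9 + 2 + 11 + 12 + 17 = 51.
slot 1 + slot 8 + slot 7 + slot 2 + slot 4: cost 2 + 7 + 2 + 15 + 3 = 29 ≤ 30, expected clicks 2 + 11 + 12 + 17 + 7 = 49.
Best is slot 6, slot 1, slot 8, slot 7, and slot 2 with total expected clicks 51.

51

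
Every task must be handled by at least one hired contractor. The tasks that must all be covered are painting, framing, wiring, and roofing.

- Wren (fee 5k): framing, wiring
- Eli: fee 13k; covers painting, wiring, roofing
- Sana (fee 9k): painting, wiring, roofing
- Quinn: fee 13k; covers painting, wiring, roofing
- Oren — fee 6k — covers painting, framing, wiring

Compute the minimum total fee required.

14

The greedy cost-per-new-task heuristic would pick Oren and Sana for 15, but a cheaper cover exists.
Choose Wren and Sana: together they cover painting, framing, wiring, roofing — every task.
Total fee: 5 + 9 = 14.
No cover costs less than 14.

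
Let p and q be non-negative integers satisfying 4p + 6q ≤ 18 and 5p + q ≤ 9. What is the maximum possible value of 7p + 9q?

Relaxing integrality, the LP optimum is 28.38 at (p,q) = (1.38, 2.08), which is not an integer point.
(p,q)=(0,3): 4·0+6·3=18≤18, 5·0+1·3=3≤9, objective 27.
(p,q)=(1,2): 4·1+6·2=16≤18, 5·1+1·2=7≤9, objective 25.
(p,q)=(0,2): 4·0+6·2=12≤18, 5·0+1·2=2≤9, objective 18.
(p,q)=(1,1): 4·1+6·1=10≤18, 5·1+1·1=6≤9, objective 16.
No feasible integer point exceeds 27.

27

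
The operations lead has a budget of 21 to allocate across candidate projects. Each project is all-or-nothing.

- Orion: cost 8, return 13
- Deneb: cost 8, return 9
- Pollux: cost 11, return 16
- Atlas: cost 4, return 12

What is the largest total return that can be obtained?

34

This is an integer program with binary decision variables.
Pollux + Atlas: cost 11 + 4 = 15 ≤ 21, return 16 + 12 = 28.
Orion + Pollux: cost 8 + 11 = 19 ≤ 21, return 13 + 16 = 29.
Orion + Deneb + Atlas: cost 8 + 8 + 4 = 20 ≤ 21, return 13 + 9 + 12 = 34.
Best is Orion, Deneb, and Atlas with total return 34.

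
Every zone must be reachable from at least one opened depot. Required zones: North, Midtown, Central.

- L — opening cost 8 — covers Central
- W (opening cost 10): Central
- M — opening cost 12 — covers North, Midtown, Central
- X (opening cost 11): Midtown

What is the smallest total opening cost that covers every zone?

12

M alone covers North, Midtown, Central — every zone.
Total opening cost: 12.
No cover costs less than 12.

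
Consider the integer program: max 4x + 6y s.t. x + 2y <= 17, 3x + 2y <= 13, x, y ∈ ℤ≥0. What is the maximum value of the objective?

36

The continuous relaxation peaks at (0, 6.5) with value 39.00; rounding to a feasible lattice point costs some objective.
(x,y)=(0,6) is feasible, giving 36.
(x,y)=(1,5) is feasible, giving 34.
(x,y)=(0,5) is feasible, giving 30.
No feasible integer point exceeds 36.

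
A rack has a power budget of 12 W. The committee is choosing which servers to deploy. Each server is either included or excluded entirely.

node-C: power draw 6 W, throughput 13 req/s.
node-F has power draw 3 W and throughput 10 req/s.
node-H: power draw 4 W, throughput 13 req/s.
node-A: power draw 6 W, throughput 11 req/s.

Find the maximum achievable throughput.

This is a 0-1 knapsack instance.
Allowing fractional choices, the relaxed optimum would be about 33.8, but servers are indivisible.
node-H + node-A: power draw 4 + 6 = 10 ≤ 12, throughput 13 + 11 = 24.
node-C + node-A: power draw 6 + 6 = 12 ≤ 12, throughput 13 + 11 = 24.
node-C + node-H: power draw 6 + 4 = 10 ≤ 12, throughput 13 + 13 = 26.
Best is node-C and node-H with total throughput 26.

26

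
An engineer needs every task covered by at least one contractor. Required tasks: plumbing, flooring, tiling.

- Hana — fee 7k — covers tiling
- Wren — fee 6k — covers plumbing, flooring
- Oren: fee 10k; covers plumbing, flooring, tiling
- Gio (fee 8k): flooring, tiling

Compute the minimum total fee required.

10

The greedy cost-per-new-task heuristic would pick Wren and Hana for 13, but a cheaper cover exists.
Oren alone covers plumbing, flooring, tiling — every task.
Total fee: 10.
No cover costs less than 10.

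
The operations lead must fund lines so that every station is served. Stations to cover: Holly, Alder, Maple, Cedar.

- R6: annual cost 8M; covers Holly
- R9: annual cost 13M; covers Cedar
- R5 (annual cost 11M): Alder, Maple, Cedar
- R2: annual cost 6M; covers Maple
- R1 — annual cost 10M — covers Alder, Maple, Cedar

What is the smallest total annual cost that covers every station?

Choose R6 and R1: together they cover Holly, Alder, Maple, Cedar — every station.
Total annual cost: 8 + 10 = 18.
No cover costs less than 18.

18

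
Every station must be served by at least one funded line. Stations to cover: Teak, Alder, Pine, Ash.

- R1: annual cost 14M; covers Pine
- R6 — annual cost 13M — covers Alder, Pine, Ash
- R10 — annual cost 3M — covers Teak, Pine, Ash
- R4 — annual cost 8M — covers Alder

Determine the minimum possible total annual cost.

11

Choose R10 and R4: together they cover Teak, Alder, Pine, Ash — every station.
Total annual cost: 3 + 8 = 11.
No cover costs less than 11.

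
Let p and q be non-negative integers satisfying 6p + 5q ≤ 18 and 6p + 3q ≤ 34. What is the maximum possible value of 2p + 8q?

The continuous relaxation peaks at (0, 3.6) with value 28.80; rounding to a feasible lattice point costs some objective.
(p,q)=(0,3): 6·0+5·3=15≤18, 6·0+3·3=9≤34, objective 24.
(p,q)=(1,2): 6·1+5·2=16≤18, 6·1+3·2=12≤34, objective 18.
(p,q)=(0,2): 6·0+5·2=10≤18, 6·0+3·2=6≤34, objective 16.
No feasible integer point exceeds 24.

24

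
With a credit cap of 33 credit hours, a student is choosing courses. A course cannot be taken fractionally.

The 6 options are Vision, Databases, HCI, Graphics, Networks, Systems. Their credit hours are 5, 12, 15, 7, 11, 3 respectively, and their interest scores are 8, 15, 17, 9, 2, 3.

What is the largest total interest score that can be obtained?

40

Allowing fractional choices, the relaxed optimum would be about 42.2, but courses are indivisible.
Vision + Databases + HCI: credit hours 5 + 12 + 15 = 32 ≤ 33, interest score 8 + 15 + 17 = 40.
Vision + HCI + Graphics + Systems: credit hours 5 + 15 + 7 + 3 = 30 ≤ 33, interest score 8 + 17 + 9 + 3 = 37.
Vision + Databases + Graphics + Systems: credit hours 5 + 12 + 7 + 3 = 27 ≤ 33, interest score 8 + 15 + 9 + 3 = 35.
Best is Vision, Databases, and HCI with total interest score 40.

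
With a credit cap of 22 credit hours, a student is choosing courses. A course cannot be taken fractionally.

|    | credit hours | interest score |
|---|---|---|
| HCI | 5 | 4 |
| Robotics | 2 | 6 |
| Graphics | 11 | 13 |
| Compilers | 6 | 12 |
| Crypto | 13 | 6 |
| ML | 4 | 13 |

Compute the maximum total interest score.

Allowing fractional choices, the relaxed optimum would be about 42.8, but courses are indivisible.
HCI + Robotics + Graphics + ML: credit hours 5 + 2 + 11 + 4 = 22 ≤ 22, interest score 4 + 6 + 13 + 13 = 36.
HCI + Robotics + Compilers + ML: credit hours 5 + 2 + 6 + 4 = 17 ≤ 22, interest score 4 + 6 + 12 + 13 = 35.
Graphics + Compilers + ML: credit hours 11 + 6 + 4 = 21 ≤ 22, interest score 13 + 12 + 13 = 38.
Best is Graphics, Compilers, and ML with total interest score 38.

38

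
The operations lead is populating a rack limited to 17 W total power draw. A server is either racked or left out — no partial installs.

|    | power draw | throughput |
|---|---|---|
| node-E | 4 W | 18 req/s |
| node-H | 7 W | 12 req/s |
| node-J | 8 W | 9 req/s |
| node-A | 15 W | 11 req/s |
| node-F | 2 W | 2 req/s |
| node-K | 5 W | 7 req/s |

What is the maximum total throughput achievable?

Treat it as a binary knapsack problem.
Allowing fractional choices, the relaxed optimum would be about 38.1, but servers are indivisible.
node-E + node-H + node-K: power draw 4 + 7 + 5 = 16 ≤ 17, throughput 18 + 12 + 7 = 37.
node-E + node-H + node-F: power draw 4 + 7 + 2 = 13 ≤ 17, throughput 18 + 12 + 2 = 32.
node-E + node-J + node-K: power draw 4 + 8 + 5 = 17 ≤ 17, throughput 18 + 9 + 7 = 34.
Best is node-E, node-H, and node-K with total throughput 37.

37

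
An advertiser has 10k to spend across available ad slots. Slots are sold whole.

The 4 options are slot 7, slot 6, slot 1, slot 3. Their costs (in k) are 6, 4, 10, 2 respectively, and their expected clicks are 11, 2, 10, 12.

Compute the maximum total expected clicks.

Allowing fractional choices, the relaxed optimum would be about 25.0, but ad slots are indivisible.
slot 6 + slot 3: cost 4 + 2 = 6 ≤ 10, expected clicks 2 + 12 = 14.
slot 7 + slot 3: cost 6 + 2 = 8 ≤ 10, expected clicks 11 + 12 = 23.
slot 7 + slot 6: cost 6 + 4 = 10 ≤ 10, expected clicks 11 + 2 = 13.
Best is slot 7 and slot 3 with total expected clicks 23.

23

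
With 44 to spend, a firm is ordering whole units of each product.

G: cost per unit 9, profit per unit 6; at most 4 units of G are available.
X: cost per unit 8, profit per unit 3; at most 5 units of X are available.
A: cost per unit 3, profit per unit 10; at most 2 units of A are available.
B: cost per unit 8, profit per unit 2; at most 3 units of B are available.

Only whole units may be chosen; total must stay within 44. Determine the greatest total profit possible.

44

This is a bounded integer knapsack.
A has the best ratio (10/3); taking only A gives at most 2×10 = 20 (stopped by the supply cap of 2).
Mixing does better — 4×G and 2×A: cost 42 ≤ 44, profit 4·6 + 2·10 = 44.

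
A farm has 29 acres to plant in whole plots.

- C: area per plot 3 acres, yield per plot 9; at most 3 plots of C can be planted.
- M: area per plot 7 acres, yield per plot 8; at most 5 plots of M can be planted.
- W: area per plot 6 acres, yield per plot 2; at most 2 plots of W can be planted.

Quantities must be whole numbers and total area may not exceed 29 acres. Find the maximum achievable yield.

45

This is a bounded integer knapsack.
Take 3×C, 2×M, and 1×W: area 29 ≤ 29, yield 3·9 + 2·8 + 1·2 = 45.
C has the best ratio (9/3) and is taken to its limit of 3; remaining capacity is filled optimally with the others.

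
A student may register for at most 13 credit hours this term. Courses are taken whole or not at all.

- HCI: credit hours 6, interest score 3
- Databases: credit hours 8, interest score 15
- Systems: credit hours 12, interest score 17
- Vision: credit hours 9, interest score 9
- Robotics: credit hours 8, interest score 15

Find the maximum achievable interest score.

17

This is a 0-1 knapsack instance.
Databases: credit hours 8 ≤ 13, interest score 15.
Systems: credit hours 12 ≤ 13, interest score 17.
Robotics: credit hours 8 ≤ 13, interest score 15.
Best is Systems with total interest score 17.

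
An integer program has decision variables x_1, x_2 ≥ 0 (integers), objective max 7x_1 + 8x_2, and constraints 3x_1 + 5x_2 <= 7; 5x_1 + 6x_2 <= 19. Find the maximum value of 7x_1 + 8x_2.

14

(x_1,x_2)=(2,0): 3·2+5·0=6≤7, 5·2+6·0=10≤19, objective 14.
(x_1,x_2)=(1,0): 3·1+5·0=3≤7, 5·1+6·0=5≤19, objective 7.
Maximum is 14 at (x_1,x_2)=(2,0).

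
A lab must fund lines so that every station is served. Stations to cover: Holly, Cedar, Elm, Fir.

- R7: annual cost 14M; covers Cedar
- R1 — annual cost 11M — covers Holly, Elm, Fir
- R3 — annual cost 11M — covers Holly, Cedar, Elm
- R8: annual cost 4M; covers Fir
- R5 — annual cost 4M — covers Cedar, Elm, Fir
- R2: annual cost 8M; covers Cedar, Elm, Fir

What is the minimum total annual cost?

Choose R3 and R8: together they cover Holly, Cedar, Elm, Fir — every station.
Total annual cost: 11 + 4 = 15.
No cover costs less than 15.

15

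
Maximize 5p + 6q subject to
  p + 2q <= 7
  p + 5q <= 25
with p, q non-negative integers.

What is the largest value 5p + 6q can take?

(p,q)=(7,0): 1·7+2·0=7≤7, 1·7+5·0=7≤25, objective 35.
(p,q)=(6,0): 1·6+2·0=6≤7, 1·6+5·0=6≤25, objective 30.
No feasible integer point exceeds 35.

35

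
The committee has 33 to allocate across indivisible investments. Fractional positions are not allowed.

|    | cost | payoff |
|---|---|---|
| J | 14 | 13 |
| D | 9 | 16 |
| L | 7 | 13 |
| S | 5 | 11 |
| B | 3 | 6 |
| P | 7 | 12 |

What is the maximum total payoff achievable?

58

Take D, L, S, B, and P: cost 9 + 7 + 5 + 3 + 7 = 31 ≤ 33, payoff 16 + 13 + 11 + 6 + 12 = 58.
No other feasible combination does better.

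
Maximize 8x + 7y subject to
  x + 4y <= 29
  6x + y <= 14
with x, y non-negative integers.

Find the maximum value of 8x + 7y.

57

(x,y)=(1,7): 1·1+4·7=29≤29, 6·1+1·7=13≤14, objective 57.
(x,y)=(1,6): 1·1+4·6=25≤29, 6·1+1·6=12≤14, objective 50.
(x,y)=(0,7): 1·0+4·7=28≤29, 6·0+1·7=7≤14, objective 49.
Maximum is 57 at (x,y)=(1,7).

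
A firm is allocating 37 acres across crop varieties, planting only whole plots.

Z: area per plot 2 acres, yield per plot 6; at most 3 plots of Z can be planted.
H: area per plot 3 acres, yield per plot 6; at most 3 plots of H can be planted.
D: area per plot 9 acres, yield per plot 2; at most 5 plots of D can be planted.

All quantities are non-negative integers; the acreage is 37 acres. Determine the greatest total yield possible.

40

3×Z, 3×H, and 1×D: area 24 ≤ 37, yield 3·6 + 3·6 + 1·2 = 38.
3×Z, 3×H, and 2×D: area 33 ≤ 37, yield 3·6 + 3·6 + 2·2 = 40.
Best is 40.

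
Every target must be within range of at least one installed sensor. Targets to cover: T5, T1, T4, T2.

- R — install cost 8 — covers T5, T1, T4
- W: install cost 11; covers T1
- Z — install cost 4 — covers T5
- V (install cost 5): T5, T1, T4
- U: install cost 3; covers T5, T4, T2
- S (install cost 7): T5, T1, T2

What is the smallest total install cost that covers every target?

8

This is an integer covering problem.
Choose V and U: together they cover T5, T1, T4, T2 — every target.
Total install cost: 5 + 3 = 8.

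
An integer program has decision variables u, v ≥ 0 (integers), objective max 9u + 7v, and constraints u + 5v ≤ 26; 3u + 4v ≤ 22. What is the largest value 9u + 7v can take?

The continuous relaxation peaks at (7.33, 0) with value 66.00; rounding to a feasible lattice point costs some objective.
(u,v)=(7,0): 1·7+5·0=7≤26, 3·7+4·0=21≤22, objective 63.
(u,v)=(6,1): 1·6+5·1=11≤26, 3·6+4·1=22≤22, objective 61.
No feasible integer point exceeds 63.

63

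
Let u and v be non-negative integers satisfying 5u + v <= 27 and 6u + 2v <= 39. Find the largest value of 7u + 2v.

42

The continuous relaxation peaks at (3.75, 8.25) with value 42.75; rounding to a feasible lattice point costs some objective.
(u,v)=(4,7): 5·4+1·7=27≤27, 6·4+2·7=38≤39, objective 42.
(u,v)=(4,6): 5·4+1·6=26≤27, 6·4+2·6=36≤39, objective 40.
The best lattice point is (4,7), giving 42.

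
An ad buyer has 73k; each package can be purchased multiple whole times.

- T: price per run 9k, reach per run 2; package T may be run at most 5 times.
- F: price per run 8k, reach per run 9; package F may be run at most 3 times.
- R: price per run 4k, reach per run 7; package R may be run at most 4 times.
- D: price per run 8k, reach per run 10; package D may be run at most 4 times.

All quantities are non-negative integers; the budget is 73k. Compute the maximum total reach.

Take 3×F, 4×R, and 4×D: price 72 ≤ 73, reach 3·9 + 4·7 + 4·10 = 95.
R has the best ratio (7/4) and is taken to its limit of 4; remaining capacity is filled optimally with the others.

95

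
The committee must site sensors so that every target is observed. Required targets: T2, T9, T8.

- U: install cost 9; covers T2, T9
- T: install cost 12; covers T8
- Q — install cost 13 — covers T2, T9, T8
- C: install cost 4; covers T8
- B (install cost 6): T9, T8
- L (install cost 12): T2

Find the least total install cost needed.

13

Q alone covers T2, T9, T8 — every target.
Total install cost: 13.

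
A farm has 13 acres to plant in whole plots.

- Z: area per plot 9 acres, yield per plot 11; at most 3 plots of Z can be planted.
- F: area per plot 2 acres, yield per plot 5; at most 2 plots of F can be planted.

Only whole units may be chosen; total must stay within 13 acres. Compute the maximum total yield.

21

This is a bounded integer knapsack.
1×Z and 2×F: area 13 ≤ 13, yield 1·11 + 2·5 = 21.
1×Z and 1×F: area 11 ≤ 13, yield 1·11 + 1·5 = 16.
Best is 21.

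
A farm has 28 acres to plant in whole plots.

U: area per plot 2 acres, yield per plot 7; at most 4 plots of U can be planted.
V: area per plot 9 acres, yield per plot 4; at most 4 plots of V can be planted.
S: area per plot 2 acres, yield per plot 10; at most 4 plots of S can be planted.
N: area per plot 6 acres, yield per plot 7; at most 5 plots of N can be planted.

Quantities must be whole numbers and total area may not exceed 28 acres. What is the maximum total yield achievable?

82

This is a bounded integer knapsack.
3×U, 4×S, and 2×N: area 26 ≤ 28, yield 3·7 + 4·10 + 2·7 = 75.
4×U, 4×S, and 2×N: area 28 ≤ 28, yield 4·7 + 4·10 + 2·7 = 82.
Best is 82.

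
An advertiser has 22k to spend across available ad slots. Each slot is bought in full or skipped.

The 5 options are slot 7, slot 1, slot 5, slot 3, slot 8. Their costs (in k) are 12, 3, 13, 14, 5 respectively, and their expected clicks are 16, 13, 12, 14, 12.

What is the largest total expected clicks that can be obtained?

Allowing fractional choices, the relaxed optimum would be about 43.0, but ad slots are indivisible.
slot 1 + slot 3 + slot 8: cost 3 + 14 + 5 = 22 ≤ 22, expected clicks 13 + 14 + 12 = 39.
slot 7 + slot 1 + slot 8: cost 12 + 3 + 5 = 20 ≤ 22, expected clicks 16 + 13 + 12 = 41.
Best is slot 7, slot 1, and slot 8 with total expected clicks 41.

41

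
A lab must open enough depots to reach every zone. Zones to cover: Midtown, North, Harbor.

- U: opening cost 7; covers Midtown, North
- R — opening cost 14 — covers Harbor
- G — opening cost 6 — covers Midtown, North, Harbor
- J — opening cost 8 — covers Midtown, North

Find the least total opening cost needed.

G alone covers Midtown, North, Harbor — every zone.
Total opening cost: 6.
No cover costs less than 6.

6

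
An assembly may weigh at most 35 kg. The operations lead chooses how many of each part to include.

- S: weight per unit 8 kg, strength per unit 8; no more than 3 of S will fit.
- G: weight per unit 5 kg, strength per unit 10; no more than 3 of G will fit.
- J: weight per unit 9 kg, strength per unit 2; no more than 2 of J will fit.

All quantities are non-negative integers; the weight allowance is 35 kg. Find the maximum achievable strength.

46

2×S and 3×G: weight 31 ≤ 35, strength 2·8 + 3·10 = 46.
3×S and 2×G: weight 34 ≤ 35, strength 3·8 + 2·10 = 44.
Best is 46.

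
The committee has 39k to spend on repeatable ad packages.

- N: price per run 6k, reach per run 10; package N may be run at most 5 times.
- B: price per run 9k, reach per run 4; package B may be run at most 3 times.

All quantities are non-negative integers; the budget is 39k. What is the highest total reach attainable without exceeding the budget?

54

This is a bounded integer knapsack.
5×N and 1×B: price 39 ≤ 39, reach 5·10 + 1·4 = 54.
5×N: price 30 ≤ 39, reach 5·10 = 50.
Best is 54.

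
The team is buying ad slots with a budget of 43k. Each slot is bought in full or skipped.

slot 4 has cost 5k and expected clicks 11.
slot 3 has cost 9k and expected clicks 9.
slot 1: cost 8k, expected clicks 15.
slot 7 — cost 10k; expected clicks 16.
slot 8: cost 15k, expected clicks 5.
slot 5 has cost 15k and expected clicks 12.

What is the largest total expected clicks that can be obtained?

slot 3 + slot 1 + slot 7 + slot 5: cost 9 + 8 + 10 + 15 = 42 ≤ 43, expected clicks 9 + 15 + 16 + 12 = 52.
slot 4 + slot 1 + slot 7 + slot 5: cost 5 + 8 + 10 + 15 = 38 ≤ 43, expected clicks 11 + 15 + 16 + 12 = 54.
Best is slot 4, slot 1, slot 7, and slot 5 with total expected clicks 54.

54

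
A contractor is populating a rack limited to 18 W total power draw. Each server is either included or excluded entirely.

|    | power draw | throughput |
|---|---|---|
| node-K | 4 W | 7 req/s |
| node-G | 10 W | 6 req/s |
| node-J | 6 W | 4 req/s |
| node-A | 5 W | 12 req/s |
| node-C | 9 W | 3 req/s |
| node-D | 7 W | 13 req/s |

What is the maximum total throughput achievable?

32

This is an integer program with binary decision variables.
Take node-K, node-A, and node-D: power draw 4 + 5 + 7 = 16 ≤ 18, throughput 7 + 12 + 13 = 32.
No other feasible combination does better.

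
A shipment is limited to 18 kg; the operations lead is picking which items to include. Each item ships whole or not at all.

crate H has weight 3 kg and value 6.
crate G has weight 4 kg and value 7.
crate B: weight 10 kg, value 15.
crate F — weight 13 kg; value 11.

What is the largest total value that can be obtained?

28

crate H + crate G + crate B: weight 3 + 4 + 10 = 17 ≤ 18, value 6 + 7 + 15 = 28.
crate G + crate B: weight 4 + 10 = 14 ≤ 18, value 7 + 15 = 22.
Best is crate H, crate G, and crate B with total value 28.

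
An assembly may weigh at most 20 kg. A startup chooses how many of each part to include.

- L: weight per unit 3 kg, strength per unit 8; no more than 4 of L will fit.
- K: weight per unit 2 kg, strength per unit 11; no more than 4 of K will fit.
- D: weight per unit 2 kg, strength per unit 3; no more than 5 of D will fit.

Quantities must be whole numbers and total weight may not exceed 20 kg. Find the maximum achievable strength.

76

K has the best ratio (11/2); taking only K gives at most 4×11 = 44 (stopped by the supply cap of 4).
Mixing does better — 4×L and 4×K: weight 20 ≤ 20, strength 4·8 + 4·11 = 76.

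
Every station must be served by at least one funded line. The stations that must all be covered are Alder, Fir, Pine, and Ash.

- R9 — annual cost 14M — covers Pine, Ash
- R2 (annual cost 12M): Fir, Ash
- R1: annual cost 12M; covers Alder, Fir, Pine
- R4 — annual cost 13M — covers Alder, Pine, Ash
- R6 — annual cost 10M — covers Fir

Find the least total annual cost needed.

This is an integer covering problem.
The greedy cost-per-new-station heuristic would pick R1 and R2 for 24, but a cheaper cover exists.
Choose R4 and R6: together they cover Alder, Fir, Pine, Ash — every station.
Total annual cost: 13 + 10 = 23.
No cover costs less than 23.

23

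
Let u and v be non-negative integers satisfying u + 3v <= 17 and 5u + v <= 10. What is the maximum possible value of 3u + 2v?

13

The continuous relaxation peaks at (0.929, 5.36) with value 13.50; rounding to a feasible lattice point costs some objective.
(u,v)=(1,5): 1·1+3·5=16≤17, 5·1+1·5=10≤10, objective 13.
(u,v)=(1,4): 1·1+3·4=13≤17, 5·1+1·4=9≤10, objective 11.
Maximum is 13 at (u,v)=(1,5).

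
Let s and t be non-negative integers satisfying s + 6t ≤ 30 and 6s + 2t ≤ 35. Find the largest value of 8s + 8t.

64

Relaxing integrality, the LP optimum is 69.41 at (s,t) = (4.41, 4.26), which is not an integer point.
(s,t)=(4,4): 1·4+6·4=28≤30, 6·4+2·4=32≤35, objective 64.
(s,t)=(3,4): 1·3+6·4=27≤30, 6·3+2·4=26≤35, objective 56.
(s,t)=(4,3): 1·4+6·3=22≤30, 6·4+2·3=30≤35, objective 56.
(s,t)=(3,3): 1·3+6·3=21≤30, 6·3+2·3=24≤35, objective 48.
The best lattice point is (4,4), giving 64.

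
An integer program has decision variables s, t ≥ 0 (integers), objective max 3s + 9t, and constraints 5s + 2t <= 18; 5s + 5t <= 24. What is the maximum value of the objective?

36

(s,t)=(0,4) is feasible, giving 36.
(s,t)=(1,3) is feasible, giving 30.
(s,t)=(0,3) is feasible, giving 27.
No feasible integer point exceeds 36.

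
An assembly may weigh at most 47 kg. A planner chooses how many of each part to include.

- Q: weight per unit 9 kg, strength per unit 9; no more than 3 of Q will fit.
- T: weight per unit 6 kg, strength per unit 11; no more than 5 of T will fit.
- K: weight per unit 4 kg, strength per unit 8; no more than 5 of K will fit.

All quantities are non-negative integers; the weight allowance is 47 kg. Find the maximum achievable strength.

5×T and 4×K: weight 46 ≤ 47, strength 5·11 + 4·8 = 87.
4×T and 5×K: weight 44 ≤ 47, strength 4·11 + 5·8 = 84.
Best is 87.

87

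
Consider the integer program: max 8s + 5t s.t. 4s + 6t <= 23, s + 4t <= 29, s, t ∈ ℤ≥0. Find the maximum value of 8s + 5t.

40

Relaxing integrality, the LP optimum is 46.00 at (s,t) = (5.75, 0), which is not an integer point.
(s,t)=(5,0): 4·5+6·0=20≤23, 1·5+4·0=5≤29, objective 40.
(s,t)=(4,1): 4·4+6·1=22≤23, 1·4+4·1=8≤29, objective 37.
(s,t)=(4,0): 4·4+6·0=16≤23, 1·4+4·0=4≤29, objective 32.
The best lattice point is (5,0), giving 40.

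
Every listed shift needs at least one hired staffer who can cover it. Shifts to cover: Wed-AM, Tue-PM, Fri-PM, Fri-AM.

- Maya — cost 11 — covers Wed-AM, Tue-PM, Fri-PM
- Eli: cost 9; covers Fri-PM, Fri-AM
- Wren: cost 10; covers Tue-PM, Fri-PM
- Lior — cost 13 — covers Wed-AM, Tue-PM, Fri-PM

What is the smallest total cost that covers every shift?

20

Choose Maya and Eli: together they cover Wed-AM, Tue-PM, Fri-PM, Fri-AM — every shift.
Total cost: 11 + 9 = 20.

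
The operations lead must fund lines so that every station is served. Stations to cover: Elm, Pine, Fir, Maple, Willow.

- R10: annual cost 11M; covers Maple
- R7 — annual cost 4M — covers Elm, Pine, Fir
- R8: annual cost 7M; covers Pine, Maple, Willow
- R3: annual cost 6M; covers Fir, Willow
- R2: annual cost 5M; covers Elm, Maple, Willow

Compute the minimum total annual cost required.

9

Choose R7 and R2: together they cover Elm, Pine, Fir, Maple, Willow — every station.
Total annual cost: 4 + 5 = 9.
No cover costs less than 9.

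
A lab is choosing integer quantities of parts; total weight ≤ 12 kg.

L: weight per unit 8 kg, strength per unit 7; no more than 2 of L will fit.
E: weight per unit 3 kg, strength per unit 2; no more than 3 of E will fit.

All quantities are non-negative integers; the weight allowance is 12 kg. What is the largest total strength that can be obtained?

This is a bounded integer knapsack.
L has the best ratio (7/8); taking only L gives at most 1×7 = 7 (stopped by the weight limit).
Mixing does better — 1×L and 1×E: weight 11 ≤ 12, strength 1·7 + 1·2 = 9.

9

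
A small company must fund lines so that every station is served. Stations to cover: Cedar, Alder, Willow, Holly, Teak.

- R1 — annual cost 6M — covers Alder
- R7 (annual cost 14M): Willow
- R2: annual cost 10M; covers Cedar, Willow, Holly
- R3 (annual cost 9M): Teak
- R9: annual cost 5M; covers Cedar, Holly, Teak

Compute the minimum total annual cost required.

This is an integer covering problem.
Choose R1, R2, and R9: together they cover Cedar, Alder, Willow, Holly, Teak — every station.
Total annual cost: 6 + 10 + 5 = 21.
No cover costs less than 21.

21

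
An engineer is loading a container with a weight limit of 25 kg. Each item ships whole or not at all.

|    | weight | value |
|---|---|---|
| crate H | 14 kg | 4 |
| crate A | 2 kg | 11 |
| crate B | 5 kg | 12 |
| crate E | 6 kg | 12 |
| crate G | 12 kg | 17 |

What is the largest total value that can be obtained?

52

Take crate A, crate B, crate E, and crate G: weight 2 + 5 + 6 + 12 = 25 ≤ 25, value 11 + 12 + 12 + 17 = 52.
No other feasible combination does better.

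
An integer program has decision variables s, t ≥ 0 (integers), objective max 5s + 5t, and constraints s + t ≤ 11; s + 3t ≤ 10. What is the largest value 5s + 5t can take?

(s,t)=(10,0): 1·10+1·0=10≤11, 1·10+3·0=10≤10, objective 50.
(s,t)=(9,0): 1·9+1·0=9≤11, 1·9+3·0=9≤10, objective 45.
Maximum is 50 at (s,t)=(10,0).

50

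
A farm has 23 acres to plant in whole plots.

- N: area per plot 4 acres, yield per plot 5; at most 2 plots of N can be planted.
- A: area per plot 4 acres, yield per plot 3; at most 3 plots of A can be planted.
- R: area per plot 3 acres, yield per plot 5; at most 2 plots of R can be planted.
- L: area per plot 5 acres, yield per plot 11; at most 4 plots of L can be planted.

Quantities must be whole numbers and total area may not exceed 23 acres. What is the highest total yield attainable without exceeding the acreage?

49

This is a bounded integer knapsack.
L has the best ratio (11/5); taking only L gives at most 4×11 = 44 (stopped by the area limit).
Mixing does better — 1×R and 4×L: area 23 ≤ 23, yield 1·5 + 4·11 = 49.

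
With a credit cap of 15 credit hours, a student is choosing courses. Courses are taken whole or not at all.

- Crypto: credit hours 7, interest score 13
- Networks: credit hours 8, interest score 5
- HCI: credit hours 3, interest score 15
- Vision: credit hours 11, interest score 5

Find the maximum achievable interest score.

28

Take Crypto and HCI: credit hours 7 + 3 = 10 ≤ 15, interest score 13 + 15 = 28.
No other feasible combination does better.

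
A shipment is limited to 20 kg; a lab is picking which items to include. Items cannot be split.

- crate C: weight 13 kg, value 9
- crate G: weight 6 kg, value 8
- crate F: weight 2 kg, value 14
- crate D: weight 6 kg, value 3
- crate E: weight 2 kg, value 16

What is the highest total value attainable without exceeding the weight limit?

Treat it as a binary knapsack problem.
Allowing fractional choices, the relaxed optimum would be about 44.9, but items are indivisible.
crate C + crate F + crate E: weight 13 + 2 + 2 = 17 ≤ 20, value 9 + 14 + 16 = 39.
crate G + crate F + crate D + crate E: weight 6 + 2 + 6 + 2 = 16 ≤ 20, value 8 + 14 + 3 + 16 = 41.
Best is crate G, crate F, crate D, and crate E with total value 41.

41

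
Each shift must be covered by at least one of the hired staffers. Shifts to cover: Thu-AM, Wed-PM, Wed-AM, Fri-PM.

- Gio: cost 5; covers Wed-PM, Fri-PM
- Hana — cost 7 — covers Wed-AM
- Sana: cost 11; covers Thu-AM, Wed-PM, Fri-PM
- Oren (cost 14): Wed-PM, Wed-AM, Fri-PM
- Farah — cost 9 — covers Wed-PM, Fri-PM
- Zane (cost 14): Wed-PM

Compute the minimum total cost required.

18

The greedy cost-per-new-shift heuristic would pick Gio, Hana, and Sana for 23, but a cheaper cover exists.
Choose Hana and Sana: together they cover Thu-AM, Wed-PM, Wed-AM, Fri-PM — every shift.
Total cost: 7 + 11 = 18.
No cover costs less than 18.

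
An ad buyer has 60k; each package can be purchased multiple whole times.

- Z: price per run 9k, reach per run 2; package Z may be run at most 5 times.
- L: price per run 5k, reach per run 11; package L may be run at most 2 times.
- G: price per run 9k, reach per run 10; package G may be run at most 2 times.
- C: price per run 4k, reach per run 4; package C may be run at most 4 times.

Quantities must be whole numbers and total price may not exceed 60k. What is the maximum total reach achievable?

This is a bounded integer knapsack.
1×Z, 2×L, 2×G, and 4×C: price 53 ≤ 60, reach 1·2 + 2·11 + 2·10 + 4·4 = 60.
2×L, 2×G, and 4×C: price 44 ≤ 60, reach 2·11 + 2·10 + 4·4 = 58.
Best is 60.

60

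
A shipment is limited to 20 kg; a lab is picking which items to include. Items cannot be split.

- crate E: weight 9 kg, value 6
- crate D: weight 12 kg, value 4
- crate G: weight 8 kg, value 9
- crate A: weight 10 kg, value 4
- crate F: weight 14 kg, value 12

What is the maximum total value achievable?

Allowing fractional choices, the relaxed optimum would be about 19.3, but items are indivisible.
crate E + crate G: weight 9 + 8 = 17 ≤ 20, value 6 + 9 = 15.
crate D + crate G: weight 12 + 8 = 20 ≤ 20, value 4 + 9 = 13.
crate G + crate A: weight 8 + 10 = 18 ≤ 20, value 9 + 4 = 13.
Best is crate E and crate G with total value 15.

15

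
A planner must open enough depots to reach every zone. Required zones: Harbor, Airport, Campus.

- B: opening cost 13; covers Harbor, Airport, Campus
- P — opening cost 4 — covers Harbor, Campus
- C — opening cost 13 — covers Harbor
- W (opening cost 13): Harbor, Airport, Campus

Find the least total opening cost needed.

This is a weighted set-cover instance.
The greedy cost-per-new-zone heuristic would pick P and B for 17, but a cheaper cover exists.
B alone covers Harbor, Airport, Campus — every zone.
Total opening cost: 13.
No cover costs less than 13.

13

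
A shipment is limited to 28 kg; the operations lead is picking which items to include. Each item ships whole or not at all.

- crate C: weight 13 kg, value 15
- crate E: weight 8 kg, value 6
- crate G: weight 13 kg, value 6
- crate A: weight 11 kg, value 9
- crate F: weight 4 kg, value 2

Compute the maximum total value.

26

Take crate C, crate A, and crate F: weight 13 + 11 + 4 = 28 ≤ 28, value 15 + 9 + 2 = 26.
No other feasible combination does better.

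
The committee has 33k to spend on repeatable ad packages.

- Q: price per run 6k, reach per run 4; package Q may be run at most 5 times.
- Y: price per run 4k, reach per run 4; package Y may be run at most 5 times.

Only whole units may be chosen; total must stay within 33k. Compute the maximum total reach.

28

Take 2×Q and 5×Y: price 32 ≤ 33, reach 2·4 + 5·4 = 28.
Y has the best ratio (4/4) and is taken to its limit of 5; remaining capacity is filled optimally with the others.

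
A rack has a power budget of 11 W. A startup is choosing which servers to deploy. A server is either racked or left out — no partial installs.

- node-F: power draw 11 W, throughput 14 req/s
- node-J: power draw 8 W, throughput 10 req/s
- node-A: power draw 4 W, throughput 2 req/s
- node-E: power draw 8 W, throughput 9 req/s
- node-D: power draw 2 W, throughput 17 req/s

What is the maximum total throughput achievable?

Allowing fractional choices, the relaxed optimum would be about 28.5, but servers are indivisible.
node-A + node-D: power draw 4 + 2 = 6 ≤ 11, throughput 2 + 17 = 19.
node-E + node-D: power draw 8 + 2 = 10 ≤ 11, throughput 9 + 17 = 26.
node-J + node-D: power draw 8 + 2 = 10 ≤ 11, throughput 10 + 17 = 27.
Best is node-J and node-D with total throughput 27.

27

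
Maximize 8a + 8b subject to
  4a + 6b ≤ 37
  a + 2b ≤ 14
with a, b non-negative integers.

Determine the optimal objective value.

Relaxing integrality, the LP optimum is 74.00 at (a,b) = (9.25, 0), which is not an integer point.
(a,b)=(9,0): 4·9+6·0=36≤37, 1·9+2·0=9≤14, objective 72.
(a,b)=(8,0): 4·8+6·0=32≤37, 1·8+2·0=8≤14, objective 64.
The best lattice point is (9,0), giving 72.

72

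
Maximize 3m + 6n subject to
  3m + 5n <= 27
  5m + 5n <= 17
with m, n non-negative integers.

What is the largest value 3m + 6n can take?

(m,n)=(0,3): 3·0+5·3=15≤27, 5·0+5·3=15≤17, objective 18.
(m,n)=(1,2): 3·1+5·2=13≤27, 5·1+5·2=15≤17, objective 15.
No feasible integer point exceeds 18.

18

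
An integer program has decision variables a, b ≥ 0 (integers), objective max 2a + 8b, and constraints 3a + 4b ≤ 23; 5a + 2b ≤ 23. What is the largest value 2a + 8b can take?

The continuous relaxation peaks at (0, 5.75) with value 46.00; rounding to a feasible lattice point costs some objective.
(a,b)=(1,5) is feasible, giving 42.
(a,b)=(0,5) is feasible, giving 40.
(a,b)=(2,4) is feasible, giving 36.
Maximum is 42 at (a,b)=(1,5).

42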